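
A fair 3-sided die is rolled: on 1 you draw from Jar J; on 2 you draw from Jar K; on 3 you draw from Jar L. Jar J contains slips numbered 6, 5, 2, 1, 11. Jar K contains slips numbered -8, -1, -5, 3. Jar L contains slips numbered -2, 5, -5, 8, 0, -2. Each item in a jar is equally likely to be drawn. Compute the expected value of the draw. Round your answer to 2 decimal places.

E[X | Jar J] = (6 + 5 + 2 + 1 + 11)/5 = 5
E[X | Jar K] = (-8 − 1 − 5 + 3)/4 = -11/4
E[X | Jar L] = (-2 + 5 − 5 + 8 + 0 − 2)/6 = 2/3
E[X] = (1/3)·5 + (1/3)·(-11/4) + (1/3)·2/3 = 35/36 ≈ 0.97

0.97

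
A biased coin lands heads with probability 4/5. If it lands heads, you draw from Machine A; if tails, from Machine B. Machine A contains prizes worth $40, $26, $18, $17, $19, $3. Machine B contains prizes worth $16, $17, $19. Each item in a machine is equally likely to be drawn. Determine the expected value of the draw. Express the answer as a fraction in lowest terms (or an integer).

E[X | Machine A] = (40 + 26 + 18 + 17 + 19 + 3)/6 = 41/2
E[X | Machine B] = (16 + 17 + 19)/3 = 52/3
E[X] = (4/5)·41/2 + (1/5)·52/3 = 298/15

298/15 dollars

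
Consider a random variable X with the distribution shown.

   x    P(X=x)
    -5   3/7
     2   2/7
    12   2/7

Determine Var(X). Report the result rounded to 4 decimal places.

49.5510

E[X] = (3/7)·(-5) + (2/7)·2 + (2/7)·12 = 13/7
E[X²] = (3/7)·25 + (2/7)·4 + (2/7)·144 = 53
Var(X) = 53 − (13/7)² = 2428/49 ≈ 49.5510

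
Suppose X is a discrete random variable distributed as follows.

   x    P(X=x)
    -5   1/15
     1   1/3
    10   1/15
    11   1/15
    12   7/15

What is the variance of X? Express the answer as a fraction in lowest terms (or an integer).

E[X] = (1/15)·(-5) + (1/3)·1 + (1/15)·10 + (1/15)·11 + (7/15)·12 = 7
E[X²] = (1/15)·25 + (1/3)·1 + (1/15)·100 + (1/15)·121 + (7/15)·144 = 1259/15
Var(X) = 1259/15 − (7)² = 524/15

524/15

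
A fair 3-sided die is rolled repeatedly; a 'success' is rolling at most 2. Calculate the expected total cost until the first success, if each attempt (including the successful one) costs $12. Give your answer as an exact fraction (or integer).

E[#attempts] = 1/p = 3/2; E[cost] = 12·3/2 = 18.

$18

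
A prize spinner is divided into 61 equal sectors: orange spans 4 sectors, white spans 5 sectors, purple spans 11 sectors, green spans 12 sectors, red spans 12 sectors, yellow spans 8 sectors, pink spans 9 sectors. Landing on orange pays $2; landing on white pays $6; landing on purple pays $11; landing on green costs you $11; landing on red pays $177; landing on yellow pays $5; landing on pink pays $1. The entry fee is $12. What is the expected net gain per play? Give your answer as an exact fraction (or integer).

E[payout] = (4/61)·2 + (5/61)·6 + (11/61)·11 + (12/61)·(-11) + (12/61)·177 + (8/61)·5 + (9/61)·1 = 2200/61
Expected profit = 2200/61 − 12 = 1468/61

1468/61 dollars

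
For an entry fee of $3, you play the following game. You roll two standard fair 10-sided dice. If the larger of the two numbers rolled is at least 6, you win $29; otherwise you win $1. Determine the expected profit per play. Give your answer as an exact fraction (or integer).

E[payout] = (1/4)·1 + (3/4)·29 = 22
Expected profit = 22 − 3 = 19

$19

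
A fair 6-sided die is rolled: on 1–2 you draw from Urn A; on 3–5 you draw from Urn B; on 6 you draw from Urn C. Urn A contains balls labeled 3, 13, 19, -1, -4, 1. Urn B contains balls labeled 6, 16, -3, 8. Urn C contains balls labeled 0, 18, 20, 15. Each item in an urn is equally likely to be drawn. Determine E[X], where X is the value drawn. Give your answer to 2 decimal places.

E[X | Urn A] = (3 + 13 + 19 − 1 − 4 + 1)/6 = 31/6
E[X | Urn B] = (6 + 16 − 3 + 8)/4 = 27/4
E[X | Urn C] = (0 + 18 + 20 + 15)/4 = 53/4
E[X] = (1/3)·31/6 + (1/2)·27/4 + (1/6)·53/4 = 263/36 ≈ 7.31

7.31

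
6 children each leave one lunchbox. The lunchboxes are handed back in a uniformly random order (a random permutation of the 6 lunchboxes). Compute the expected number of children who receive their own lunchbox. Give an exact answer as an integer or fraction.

Let Xᵢ = 1 if person i gets their own lunchbox. For each i, P(Xᵢ=1) = 1/6.
By linearity of expectation, E[X₁+…+X_6] = 6·(1/6) = 1.

1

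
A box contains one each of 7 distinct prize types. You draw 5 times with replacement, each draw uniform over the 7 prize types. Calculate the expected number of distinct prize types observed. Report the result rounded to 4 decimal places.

Let Xⱼ=1 if type j appears at least once. P(Xⱼ=1) = 1 − ((7−1)/7)^5 = 9031/16807.
E[#distinct] = 7·9031/16807 = 9031/2401.
≈ 3.7613

3.7613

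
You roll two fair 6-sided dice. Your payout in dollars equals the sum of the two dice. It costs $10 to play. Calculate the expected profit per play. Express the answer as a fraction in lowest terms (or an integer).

Distribution of the sum of the two dice: 2 w.p. 1/36, 3 w.p. 1/18, 4 w.p. 1/12, 5 w.p. 1/9, 6 w.p. 5/36, 7 w.p. 1/6, …
E[payout] = (1/36)·2 + (1/18)·3 + (1/12)·4 + (1/9)·5 + (5/36)·6 + (1/6)·7 + (5/36)·8 + (1/9)·9 + (1/12)·10 + (1/18)·11 + (1/36)·12 = 7
Expected profit = 7 − 10 = -3

-$3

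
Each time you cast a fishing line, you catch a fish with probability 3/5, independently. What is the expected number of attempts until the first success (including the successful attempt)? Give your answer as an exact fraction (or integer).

5/3

For a geometric distribution, E[trials] = 1/p = 1/(3/5) = 5/3.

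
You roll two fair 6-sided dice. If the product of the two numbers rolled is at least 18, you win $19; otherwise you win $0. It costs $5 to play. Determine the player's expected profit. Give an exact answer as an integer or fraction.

E[payout] = (13/18)·0 + (5/18)·19 = 95/18
Expected profit = 95/18 − 5 = 5/18

5/18 dollars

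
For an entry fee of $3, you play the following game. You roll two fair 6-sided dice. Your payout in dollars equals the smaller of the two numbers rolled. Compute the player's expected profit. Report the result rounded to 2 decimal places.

-$0.47

Distribution of the smaller of the two numbers rolled: 1 w.p. 11/36, 2 w.p. 1/4, 3 w.p. 7/36, 4 w.p. 5/36, 5 w.p. 1/12, 6 w.p. 1/36
E[payout] = (11/36)·1 + (1/4)·2 + (7/36)·3 + (5/36)·4 + (1/12)·5 + (1/36)·6 = 91/36
Expected profit = 91/36 − 3 = -17/36 ≈ -$0.47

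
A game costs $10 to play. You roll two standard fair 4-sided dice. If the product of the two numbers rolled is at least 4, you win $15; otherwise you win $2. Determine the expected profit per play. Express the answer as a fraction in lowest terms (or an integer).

15/16 dollars

E[payout] = (5/16)·2 + (11/16)·15 = 175/16
Expected profit = 175/16 − 10 = 15/16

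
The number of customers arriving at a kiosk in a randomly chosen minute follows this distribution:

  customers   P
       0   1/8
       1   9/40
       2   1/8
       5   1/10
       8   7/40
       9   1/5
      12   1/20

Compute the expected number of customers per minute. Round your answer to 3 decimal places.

E[X] = (1/8)·0 + (9/40)·1 + (1/8)·2 + (1/10)·5 + (7/40)·8 + (1/5)·9 + (1/20)·12
     = 191/40 ≈ 4.775

4.775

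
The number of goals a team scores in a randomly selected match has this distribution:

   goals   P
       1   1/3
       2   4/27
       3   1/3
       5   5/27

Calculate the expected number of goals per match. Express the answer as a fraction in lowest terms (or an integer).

E[X] = (1/3)·1 + (4/27)·2 + (1/3)·3 + (5/27)·5
     = 23/9

23/9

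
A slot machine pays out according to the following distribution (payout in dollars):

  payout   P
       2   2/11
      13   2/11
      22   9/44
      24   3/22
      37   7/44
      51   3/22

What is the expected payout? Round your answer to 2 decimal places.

$23.34

E[X] = (2/11)·2 + (2/11)·13 + (9/44)·22 + (3/22)·24 + (7/44)·37 + (3/22)·51
     = 1027/44 ≈ 23.34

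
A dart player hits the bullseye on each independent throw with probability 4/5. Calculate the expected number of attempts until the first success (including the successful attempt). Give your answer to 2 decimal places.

For a geometric distribution, E[trials] = 1/p = 1/(4/5) = 5/4.
≈ 1.25

1.25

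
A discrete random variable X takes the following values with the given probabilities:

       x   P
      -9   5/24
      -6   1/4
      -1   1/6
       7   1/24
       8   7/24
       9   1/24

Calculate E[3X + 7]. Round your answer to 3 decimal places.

E[3x+7] = (5/24)·(-20) + (1/4)·(-11) + (1/6)·4 + (1/24)·28 + (7/24)·31 + (1/24)·34
     = 43/8 ≈ 5.375

5.375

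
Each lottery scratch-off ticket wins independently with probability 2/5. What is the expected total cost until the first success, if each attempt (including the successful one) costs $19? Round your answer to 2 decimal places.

$47.50

E[#attempts] = 1/p = 5/2; E[cost] = 19·5/2 = 95/2.
≈ 47.50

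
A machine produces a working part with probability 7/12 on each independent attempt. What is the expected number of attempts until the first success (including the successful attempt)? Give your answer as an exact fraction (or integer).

12/7

For a geometric distribution, E[trials] = 1/p = 1/(7/12) = 12/7.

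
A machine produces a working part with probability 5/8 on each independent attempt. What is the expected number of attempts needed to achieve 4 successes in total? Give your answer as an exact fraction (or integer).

32/5

By linearity (sum of 4 independent geometric waits), E[trials] = 4/p = 4/(5/8) = 32/5.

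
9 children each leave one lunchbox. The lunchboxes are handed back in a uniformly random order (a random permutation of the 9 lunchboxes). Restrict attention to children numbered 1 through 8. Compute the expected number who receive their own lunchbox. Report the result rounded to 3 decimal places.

Let Xᵢ = 1 if person i gets their own lunchbox. For each i, P(Xᵢ=1) = 1/9.
By linearity of expectation, E[X₁+…+X_8] = 8·(1/9) = 8/9.
≈ 0.889

0.889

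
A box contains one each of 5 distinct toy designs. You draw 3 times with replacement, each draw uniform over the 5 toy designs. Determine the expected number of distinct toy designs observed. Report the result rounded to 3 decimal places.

Let Xⱼ=1 if type j appears at least once. P(Xⱼ=1) = 1 − ((5−1)/5)^3 = 61/125.
E[#distinct] = 5·61/125 = 61/25.
≈ 2.440

2.440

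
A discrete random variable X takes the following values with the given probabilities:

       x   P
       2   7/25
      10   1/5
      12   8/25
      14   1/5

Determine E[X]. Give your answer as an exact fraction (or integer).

E[X] = (7/25)·2 + (1/5)·10 + (8/25)·12 + (1/5)·14
     = 46/5

46/5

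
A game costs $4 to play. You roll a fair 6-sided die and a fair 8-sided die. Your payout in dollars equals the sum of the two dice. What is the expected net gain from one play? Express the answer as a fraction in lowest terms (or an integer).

$4

Distribution of the sum of the two dice: 2 w.p. 1/48, 3 w.p. 1/24, 4 w.p. 1/16, 5 w.p. 1/12, 6 w.p. 5/48, 7 w.p. 1/8, …
E[payout] = (1/48)·2 + (1/24)·3 + (1/16)·4 + (1/12)·5 + (5/48)·6 + (1/8)·7 + (1/8)·8 + (1/8)·9 + (5/48)·10 + (1/12)·11 + (1/16)·12 + (1/24)·13 + (1/48)·14 = 8
Expected profit = 8 − 4 = 4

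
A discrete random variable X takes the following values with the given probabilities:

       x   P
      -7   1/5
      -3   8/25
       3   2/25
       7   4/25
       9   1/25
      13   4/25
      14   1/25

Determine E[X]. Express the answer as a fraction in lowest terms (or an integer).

2

E[X] = (1/5)·(-7) + (8/25)·(-3) + (2/25)·3 + (4/25)·7 + (1/25)·9 + (4/25)·13 + (1/25)·14
     = 2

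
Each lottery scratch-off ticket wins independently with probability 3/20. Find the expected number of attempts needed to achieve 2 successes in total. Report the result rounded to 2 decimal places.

By linearity (sum of 2 independent geometric waits), E[trials] = 2/p = 2/(3/20) = 40/3.
≈ 13.33

13.33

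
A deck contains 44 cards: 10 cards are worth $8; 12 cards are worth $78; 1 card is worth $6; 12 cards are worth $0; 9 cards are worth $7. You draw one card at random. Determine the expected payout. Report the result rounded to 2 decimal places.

E[payout] = (10/44)·8 + (12/44)·78 + (1/44)·6 + (12/44)·0 + (9/44)·7 = 1085/44
≈ $24.66

$24.66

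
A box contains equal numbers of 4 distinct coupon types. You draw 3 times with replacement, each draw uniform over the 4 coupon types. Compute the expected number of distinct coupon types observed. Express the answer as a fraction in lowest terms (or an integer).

37/16

Let Xⱼ=1 if type j appears at least once. P(Xⱼ=1) = 1 − ((4−1)/4)^3 = 37/64.
E[#distinct] = 4·37/64 = 37/16.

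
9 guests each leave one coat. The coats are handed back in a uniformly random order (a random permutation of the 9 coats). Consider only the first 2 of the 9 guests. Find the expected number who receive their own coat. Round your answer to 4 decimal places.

Let Xᵢ = 1 if person i gets their own coat. For each i, P(Xᵢ=1) = 1/9.
By linearity of expectation, E[X₁+…+X_2] = 2·(1/9) = 2/9.
≈ 0.2222

0.2222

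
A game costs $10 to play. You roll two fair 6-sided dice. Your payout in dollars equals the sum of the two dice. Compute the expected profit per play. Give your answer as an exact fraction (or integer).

Distribution of the sum of the two dice: 2 w.p. 1/36, 3 w.p. 1/18, 4 w.p. 1/12, 5 w.p. 1/9, 6 w.p. 5/36, 7 w.p. 1/6, …
E[payout] = (1/36)·2 + (1/18)·3 + (1/12)·4 + (1/9)·5 + (5/36)·6 + (1/6)·7 + (5/36)·8 + (1/9)·9 + (1/12)·10 + (1/18)·11 + (1/36)·12 = 7
Expected profit = 7 − 10 = -3

-$3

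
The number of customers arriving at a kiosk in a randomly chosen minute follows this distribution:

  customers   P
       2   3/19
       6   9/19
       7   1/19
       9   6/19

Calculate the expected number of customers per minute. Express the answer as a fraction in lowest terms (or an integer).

E[X] = (3/19)·2 + (9/19)·6 + (1/19)·7 + (6/19)·9
     = 121/19

121/19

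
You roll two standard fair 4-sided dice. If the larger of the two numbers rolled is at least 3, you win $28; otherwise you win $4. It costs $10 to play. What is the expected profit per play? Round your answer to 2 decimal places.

E[payout] = (1/4)·4 + (3/4)·28 = 22
Expected profit = 22 − 10 = 12 ≈ $12.00

$12.00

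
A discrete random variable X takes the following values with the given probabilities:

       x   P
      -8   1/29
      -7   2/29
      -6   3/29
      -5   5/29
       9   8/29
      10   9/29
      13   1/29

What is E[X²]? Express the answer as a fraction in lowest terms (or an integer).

2112/29

E[X²] = (1/29)·64 + (2/29)·49 + (3/29)·36 + (5/29)·25 + (8/29)·81 + (9/29)·100 + (1/29)·169
     = 2112/29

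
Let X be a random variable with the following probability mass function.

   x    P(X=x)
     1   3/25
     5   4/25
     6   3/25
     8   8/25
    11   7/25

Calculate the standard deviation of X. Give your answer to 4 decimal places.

3.1308

E[X] = 182/25, E[X²] = 314/5
Var(X) = E[X²] − (E[X])² = 314/5 − 33124/625 = 6126/625
SD(X) = √(6126/625) ≈ 3.1308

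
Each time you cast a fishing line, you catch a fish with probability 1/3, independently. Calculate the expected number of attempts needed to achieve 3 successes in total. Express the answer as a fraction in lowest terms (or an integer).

9

By linearity (sum of 3 independent geometric waits), E[trials] = 3/p = 3/(1/3) = 9.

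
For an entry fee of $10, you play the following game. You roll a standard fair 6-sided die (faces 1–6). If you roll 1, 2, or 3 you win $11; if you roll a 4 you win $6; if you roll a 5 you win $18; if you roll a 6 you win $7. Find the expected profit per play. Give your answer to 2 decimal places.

E[payout] = (1/6)·6 + (1/6)·7 + (1/2)·11 + (1/6)·18 = 32/3
Expected profit = 32/3 − 10 = 2/3 ≈ $0.67

$0.67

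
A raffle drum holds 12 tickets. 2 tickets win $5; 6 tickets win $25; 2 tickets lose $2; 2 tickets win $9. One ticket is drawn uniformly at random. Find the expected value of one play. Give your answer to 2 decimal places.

$14.50

E[payout] = (2/12)·5 + (6/12)·25 + (2/12)·(-2) + (2/12)·9 = 29/2
≈ $14.50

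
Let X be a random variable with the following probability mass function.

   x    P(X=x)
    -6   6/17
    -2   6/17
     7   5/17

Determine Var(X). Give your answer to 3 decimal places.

E[X] = (6/17)·(-6) + (6/17)·(-2) + (5/17)·7 = -13/17
E[X²] = (6/17)·36 + (6/17)·4 + (5/17)·49 = 485/17
Var(X) = 485/17 − (-13/17)² = 8076/289 ≈ 27.945

27.945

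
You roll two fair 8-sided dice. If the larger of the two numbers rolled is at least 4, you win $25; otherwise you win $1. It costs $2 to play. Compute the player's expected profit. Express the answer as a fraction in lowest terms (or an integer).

157/8 dollars

E[payout] = (9/64)·1 + (55/64)·25 = 173/8
Expected profit = 173/8 − 2 = 157/8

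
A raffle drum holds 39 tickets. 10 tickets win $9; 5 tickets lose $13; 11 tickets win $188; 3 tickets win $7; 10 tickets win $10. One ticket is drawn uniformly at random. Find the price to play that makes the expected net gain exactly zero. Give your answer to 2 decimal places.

E[payout] = (10/39)·9 + (5/39)·(-13) + (11/39)·188 + (3/39)·7 + (10/39)·10 = 738/13
Fair fee = E[payout] = 738/13 ≈ $56.77

$56.77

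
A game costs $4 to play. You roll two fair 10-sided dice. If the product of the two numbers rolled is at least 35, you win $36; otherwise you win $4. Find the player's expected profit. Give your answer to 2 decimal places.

$11.84

E[payout] = (63/100)·4 + (37/100)·36 = 396/25
Expected profit = 396/25 − 4 = 296/25 ≈ $11.84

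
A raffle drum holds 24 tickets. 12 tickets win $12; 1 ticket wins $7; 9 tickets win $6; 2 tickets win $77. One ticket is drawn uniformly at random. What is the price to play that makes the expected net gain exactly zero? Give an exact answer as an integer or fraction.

359/24 dollars

E[payout] = (12/24)·12 + (1/24)·7 + (9/24)·6 + (2/24)·77 = 359/24
Fair fee = E[payout] = 359/24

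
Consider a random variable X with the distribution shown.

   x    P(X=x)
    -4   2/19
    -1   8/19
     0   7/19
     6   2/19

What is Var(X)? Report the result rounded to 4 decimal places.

E[X] = (2/19)·(-4) + (8/19)·(-1) + (7/19)·0 + (2/19)·6 = -4/19
E[X²] = (2/19)·16 + (8/19)·1 + (7/19)·0 + (2/19)·36 = 112/19
Var(X) = 112/19 − (-4/19)² = 2112/361 ≈ 5.8504

5.8504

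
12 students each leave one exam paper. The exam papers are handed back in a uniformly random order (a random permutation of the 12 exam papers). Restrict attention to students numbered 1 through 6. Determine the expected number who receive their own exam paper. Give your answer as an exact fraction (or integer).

1/2

Let Xᵢ = 1 if person i gets their own exam paper. For each i, P(Xᵢ=1) = 1/12.
By linearity of expectation, E[X₁+…+X_6] = 6·(1/12) = 1/2.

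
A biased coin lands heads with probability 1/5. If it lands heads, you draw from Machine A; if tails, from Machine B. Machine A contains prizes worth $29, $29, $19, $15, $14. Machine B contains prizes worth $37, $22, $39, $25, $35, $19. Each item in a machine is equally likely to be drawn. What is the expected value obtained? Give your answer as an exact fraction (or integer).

696/25 dollars

E[X | Machine A] = (29 + 29 + 19 + 15 + 14)/5 = 106/5
E[X | Machine B] = (37 + 22 + 39 + 25 + 35 + 19)/6 = 59/2
E[X] = (1/5)·106/5 + (4/5)·59/2 = 696/25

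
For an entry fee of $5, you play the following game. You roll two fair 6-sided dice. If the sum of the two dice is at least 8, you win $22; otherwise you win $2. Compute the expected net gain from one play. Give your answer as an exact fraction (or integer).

16/3 dollars

E[payout] = (7/12)·2 + (5/12)·22 = 31/3
Expected profit = 31/3 − 5 = 16/3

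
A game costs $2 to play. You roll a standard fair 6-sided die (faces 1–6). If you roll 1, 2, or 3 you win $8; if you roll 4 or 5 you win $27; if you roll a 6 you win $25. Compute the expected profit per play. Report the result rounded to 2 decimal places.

$15.17

E[payout] = (1/2)·8 + (1/6)·25 + (1/3)·27 = 103/6
Expected profit = 103/6 − 2 = 91/6 ≈ $15.17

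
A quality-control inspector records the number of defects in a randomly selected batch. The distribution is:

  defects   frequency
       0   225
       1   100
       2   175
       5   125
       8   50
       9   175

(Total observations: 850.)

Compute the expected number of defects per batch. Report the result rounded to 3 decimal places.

Total = 850, so P(defects=0) = 225/850, etc.
E[X] = (9/34)·0 + (2/17)·1 + (7/34)·2 + (5/34)·5 + (1/17)·8 + (7/34)·9
     = 61/17 ≈ 3.588

3.588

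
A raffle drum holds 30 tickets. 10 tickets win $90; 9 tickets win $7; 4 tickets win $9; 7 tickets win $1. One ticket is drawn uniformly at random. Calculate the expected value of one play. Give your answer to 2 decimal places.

$33.53

E[payout] = (10/30)·90 + (9/30)·7 + (4/30)·9 + (7/30)·1 = 503/15
≈ $33.53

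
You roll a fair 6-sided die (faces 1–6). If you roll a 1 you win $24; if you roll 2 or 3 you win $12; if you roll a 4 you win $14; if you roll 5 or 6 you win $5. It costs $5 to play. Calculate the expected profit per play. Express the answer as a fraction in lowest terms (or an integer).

$7

E[payout] = (1/3)·5 + (1/3)·12 + (1/6)·14 + (1/6)·24 = 12
Expected profit = 12 − 5 = 7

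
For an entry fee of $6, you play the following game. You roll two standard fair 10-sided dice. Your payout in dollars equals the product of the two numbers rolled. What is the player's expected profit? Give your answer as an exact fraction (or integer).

97/4 dollars

Distribution of the product of the two numbers rolled: 1 w.p. 1/100, 2 w.p. 1/50, 3 w.p. 1/50, 4 w.p. 3/100, 5 w.p. 1/50, 6 w.p. 1/25, …
E[payout] = (1/100)·1 + (1/50)·2 + (1/50)·3 + (3/100)·4 + (1/50)·5 + (1/25)·6 + (1/50)·7 + (1/25)·8 + (3/100)·9 + (1/25)·10 + (1/25)·12 + (1/50)·14 + (1/50)·15 + (3/100)·16 + (1/25)·18 + (1/25)·20 + (1/50)·21 + (1/25)·24 + (1/100)·25 + (1/50)·27 + (1/50)·28 + (1/25)·30 + (1/50)·32 + (1/50)·35 + (3/100)·36 + (1/25)·40 + (1/50)·42 + (1/50)·45 + (1/50)·48 + (1/100)·49 + (1/50)·50 + (1/50)·54 + (1/50)·56 + (1/50)·60 + (1/50)·63 + (1/100)·64 + (1/50)·70 + (1/50)·72 + (1/50)·80 + (1/100)·81 + (1/50)·90 + (1/100)·100 = 121/4
Expected profit = 121/4 − 6 = 97/4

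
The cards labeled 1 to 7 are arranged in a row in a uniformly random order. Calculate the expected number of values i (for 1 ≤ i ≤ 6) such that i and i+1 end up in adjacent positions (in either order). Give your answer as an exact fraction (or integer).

12/7

For each i ∈ {1,…,6}, let Xᵢ = 1 if i and i+1 are adjacent. P(Xᵢ=1) = 2·(7−1)!/7! = 2/7.
By linearity, E[ΣXᵢ] = (6)·(2/7) = 12/7.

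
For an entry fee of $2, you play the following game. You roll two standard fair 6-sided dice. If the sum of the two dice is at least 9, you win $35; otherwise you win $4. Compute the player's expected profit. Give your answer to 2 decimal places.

$10.61

E[payout] = (13/18)·4 + (5/18)·35 = 227/18
Expected profit = 227/18 − 2 = 191/18 ≈ $10.61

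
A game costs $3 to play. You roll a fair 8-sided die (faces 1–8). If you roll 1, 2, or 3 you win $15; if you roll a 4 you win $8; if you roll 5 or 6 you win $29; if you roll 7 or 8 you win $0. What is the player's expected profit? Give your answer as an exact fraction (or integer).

87/8 dollars

E[payout] = (1/4)·0 + (1/8)·8 + (3/8)·15 + (1/4)·29 = 111/8
Expected profit = 111/8 − 3 = 87/8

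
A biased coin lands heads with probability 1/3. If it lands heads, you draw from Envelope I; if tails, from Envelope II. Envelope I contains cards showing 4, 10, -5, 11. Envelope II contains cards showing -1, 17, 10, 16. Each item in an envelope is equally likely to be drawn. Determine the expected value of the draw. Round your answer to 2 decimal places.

E[X | Envelope I] = (4 + 10 − 5 + 11)/4 = 5
E[X | Envelope II] = (-1 + 17 + 10 + 16)/4 = 21/2
E[X] = (1/3)·5 + (2/3)·21/2 = 26/3 ≈ 8.67

8.67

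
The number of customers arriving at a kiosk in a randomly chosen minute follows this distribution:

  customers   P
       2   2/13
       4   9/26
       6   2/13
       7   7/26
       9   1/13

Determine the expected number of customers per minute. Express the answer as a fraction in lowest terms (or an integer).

E[X] = (2/13)·2 + (9/26)·4 + (2/13)·6 + (7/26)·7 + (1/13)·9
     = 135/26

135/26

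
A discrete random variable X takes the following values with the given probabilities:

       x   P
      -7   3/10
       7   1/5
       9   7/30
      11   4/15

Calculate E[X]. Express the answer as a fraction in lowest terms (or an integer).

E[X] = (3/10)·(-7) + (1/5)·7 + (7/30)·9 + (4/15)·11
     = 13/3

13/3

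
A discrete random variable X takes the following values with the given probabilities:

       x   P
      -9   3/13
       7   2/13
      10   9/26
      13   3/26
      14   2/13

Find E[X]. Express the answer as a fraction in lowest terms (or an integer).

E[X] = (3/13)·(-9) + (2/13)·7 + (9/26)·10 + (3/26)·13 + (2/13)·14
     = 159/26

159/26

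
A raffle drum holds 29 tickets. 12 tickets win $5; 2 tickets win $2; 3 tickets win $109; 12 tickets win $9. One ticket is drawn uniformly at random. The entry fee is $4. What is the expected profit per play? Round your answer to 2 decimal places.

E[payout] = (12/29)·5 + (2/29)·2 + (3/29)·109 + (12/29)·9 = 499/29
Expected profit = 499/29 − 4 = 383/29 ≈ $13.21

$13.21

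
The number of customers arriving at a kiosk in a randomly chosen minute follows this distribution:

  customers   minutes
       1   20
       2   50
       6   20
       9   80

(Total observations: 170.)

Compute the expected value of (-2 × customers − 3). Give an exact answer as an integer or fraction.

Total = 170, so P(customers=1) = 20/170, etc.
E[-2x-3] = (2/17)·(-5) + (5/17)·(-7) + (2/17)·(-15) + (8/17)·(-21)
     = -243/17

-243/17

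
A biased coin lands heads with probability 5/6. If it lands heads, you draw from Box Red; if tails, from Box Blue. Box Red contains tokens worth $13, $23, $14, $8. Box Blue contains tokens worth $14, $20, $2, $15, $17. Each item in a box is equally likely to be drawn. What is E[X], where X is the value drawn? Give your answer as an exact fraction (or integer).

287/20 dollars

E[X | Box Red] = (13 + 23 + 14 + 8)/4 = 29/2
E[X | Box Blue] = (14 + 20 + 2 + 15 + 17)/5 = 68/5
E[X] = (5/6)·29/2 + (1/6)·68/5 = 287/20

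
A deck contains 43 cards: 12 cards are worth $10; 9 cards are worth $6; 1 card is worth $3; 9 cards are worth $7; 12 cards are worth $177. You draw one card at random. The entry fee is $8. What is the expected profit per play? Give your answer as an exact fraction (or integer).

2020/43 dollars

E[payout] = (12/43)·10 + (9/43)·6 + (1/43)·3 + (9/43)·7 + (12/43)·177 = 2364/43
Expected profit = 2364/43 − 8 = 2020/43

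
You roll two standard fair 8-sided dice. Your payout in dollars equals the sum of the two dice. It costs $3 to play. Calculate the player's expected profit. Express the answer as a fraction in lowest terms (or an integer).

$6

Distribution of the sum of the two dice: 2 w.p. 1/64, 3 w.p. 1/32, 4 w.p. 3/64, 5 w.p. 1/16, 6 w.p. 5/64, 7 w.p. 3/32, …
E[payout] = (1/64)·2 + (1/32)·3 + (3/64)·4 + (1/16)·5 + (5/64)·6 + (3/32)·7 + (7/64)·8 + (1/8)·9 + (7/64)·10 + (3/32)·11 + (5/64)·12 + (1/16)·13 + (3/64)·14 + (1/32)·15 + (1/64)·16 = 9
Expected profit = 9 − 3 = 6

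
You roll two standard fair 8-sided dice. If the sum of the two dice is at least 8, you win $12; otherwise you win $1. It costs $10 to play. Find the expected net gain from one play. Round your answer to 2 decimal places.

E[payout] = (21/64)·1 + (43/64)·12 = 537/64
Expected profit = 537/64 − 10 = -103/64 ≈ -$1.61

-$1.61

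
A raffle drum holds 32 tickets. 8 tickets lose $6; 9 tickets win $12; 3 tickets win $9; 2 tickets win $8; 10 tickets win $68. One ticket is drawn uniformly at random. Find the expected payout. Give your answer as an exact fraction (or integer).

783/32 dollars

E[payout] = (8/32)·(-6) + (9/32)·12 + (3/32)·9 + (2/32)·8 + (10/32)·68 = 783/32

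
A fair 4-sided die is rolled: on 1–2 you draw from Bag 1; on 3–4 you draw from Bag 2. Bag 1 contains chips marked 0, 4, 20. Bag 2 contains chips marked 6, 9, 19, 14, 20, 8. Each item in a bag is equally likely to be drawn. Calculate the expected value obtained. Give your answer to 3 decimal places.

10.333

E[X | Bag 1] = (0 + 4 + 20)/3 = 8
E[X | Bag 2] = (6 + 9 + 19 + 14 + 20 + 8)/6 = 38/3
E[X] = (1/2)·8 + (1/2)·38/3 = 31/3 ≈ 10.333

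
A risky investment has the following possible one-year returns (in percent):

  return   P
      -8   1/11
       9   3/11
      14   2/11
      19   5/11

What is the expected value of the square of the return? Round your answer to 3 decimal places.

E[X²] = (1/11)·64 + (3/11)·81 + (2/11)·196 + (5/11)·361
     = 2504/11 ≈ 227.636

227.636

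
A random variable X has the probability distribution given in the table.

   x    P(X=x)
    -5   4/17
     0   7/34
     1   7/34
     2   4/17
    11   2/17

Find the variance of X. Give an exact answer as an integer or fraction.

23853/1156

E[X] = (4/17)·(-5) + (7/34)·0 + (7/34)·1 + (4/17)·2 + (2/17)·11 = 27/34
E[X²] = (4/17)·25 + (7/34)·0 + (7/34)·1 + (4/17)·4 + (2/17)·121 = 723/34
Var(X) = 723/34 − (27/34)² = 23853/1156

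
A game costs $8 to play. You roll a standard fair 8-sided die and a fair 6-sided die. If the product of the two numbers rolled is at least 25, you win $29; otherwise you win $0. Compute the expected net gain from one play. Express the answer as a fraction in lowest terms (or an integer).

-47/24 dollars

E[payout] = (19/24)·0 + (5/24)·29 = 145/24
Expected profit = 145/24 − 8 = -47/24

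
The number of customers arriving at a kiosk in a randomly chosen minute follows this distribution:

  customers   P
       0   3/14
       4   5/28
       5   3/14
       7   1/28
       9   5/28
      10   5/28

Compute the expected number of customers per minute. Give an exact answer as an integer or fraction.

38/7

E[X] = (3/14)·0 + (5/28)·4 + (3/14)·5 + (1/28)·7 + (5/28)·9 + (5/28)·10
     = 38/7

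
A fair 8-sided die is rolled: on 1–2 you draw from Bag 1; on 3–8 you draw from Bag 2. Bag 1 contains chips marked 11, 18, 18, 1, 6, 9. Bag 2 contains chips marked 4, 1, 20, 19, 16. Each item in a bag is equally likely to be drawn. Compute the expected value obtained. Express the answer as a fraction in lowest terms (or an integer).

93/8

E[X | Bag 1] = (11 + 18 + 18 + 1 + 6 + 9)/6 = 21/2
E[X | Bag 2] = (4 + 1 + 20 + 19 + 16)/5 = 12
E[X] = (1/4)·21/2 + (3/4)·12 = 93/8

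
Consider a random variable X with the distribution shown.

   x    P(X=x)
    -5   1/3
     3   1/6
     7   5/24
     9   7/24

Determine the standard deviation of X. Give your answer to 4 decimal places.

5.9296

E[X] = 35/12, E[X²] = 131/3
Var(X) = E[X²] − (E[X])² = 131/3 − 1225/144 = 5063/144
SD(X) = √(5063/144) ≈ 5.9296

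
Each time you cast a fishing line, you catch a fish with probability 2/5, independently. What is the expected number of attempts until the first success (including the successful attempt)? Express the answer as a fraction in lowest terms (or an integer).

For a geometric distribution, E[trials] = 1/p = 1/(2/5) = 5/2.

5/2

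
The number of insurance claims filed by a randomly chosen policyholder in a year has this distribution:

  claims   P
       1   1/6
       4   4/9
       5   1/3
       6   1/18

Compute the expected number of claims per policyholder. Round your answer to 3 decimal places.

3.944

E[X] = (1/6)·1 + (4/9)·4 + (1/3)·5 + (1/18)·6
     = 71/18 ≈ 3.944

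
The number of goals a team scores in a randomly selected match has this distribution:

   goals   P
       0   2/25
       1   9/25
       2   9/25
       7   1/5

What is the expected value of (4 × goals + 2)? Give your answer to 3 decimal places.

E[4x+2] = (2/25)·2 + (9/25)·6 + (9/25)·10 + (1/5)·30
     = 298/25 ≈ 11.920

11.920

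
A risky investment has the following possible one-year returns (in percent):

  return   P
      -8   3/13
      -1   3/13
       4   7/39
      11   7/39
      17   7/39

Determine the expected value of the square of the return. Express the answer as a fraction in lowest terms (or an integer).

E[X²] = (3/13)·64 + (3/13)·1 + (7/39)·16 + (7/39)·121 + (7/39)·289
     = 1189/13

1189/13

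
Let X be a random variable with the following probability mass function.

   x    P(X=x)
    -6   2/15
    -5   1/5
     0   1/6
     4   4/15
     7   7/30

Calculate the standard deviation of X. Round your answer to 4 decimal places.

4.9689

E[X] = 9/10, E[X²] = 51/2
Var(X) = E[X²] − (E[X])² = 51/2 − 81/100 = 2469/100
SD(X) = √(2469/100) ≈ 4.9689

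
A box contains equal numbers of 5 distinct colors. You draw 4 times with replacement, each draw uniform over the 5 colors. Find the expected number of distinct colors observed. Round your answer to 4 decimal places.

2.9520

Let Xⱼ=1 if type j appears at least once. P(Xⱼ=1) = 1 − ((5−1)/5)^4 = 369/625.
E[#distinct] = 5·369/625 = 369/125.
≈ 2.9520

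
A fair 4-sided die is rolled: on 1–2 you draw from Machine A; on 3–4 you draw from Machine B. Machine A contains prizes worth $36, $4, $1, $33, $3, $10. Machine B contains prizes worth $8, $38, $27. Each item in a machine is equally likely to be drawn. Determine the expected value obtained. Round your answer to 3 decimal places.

$19.417

E[X | Machine A] = (36 + 4 + 1 + 33 + 3 + 10)/6 = 29/2
E[X | Machine B] = (8 + 38 + 27)/3 = 73/3
E[X] = (1/2)·29/2 + (1/2)·73/3 = 233/12 ≈ 19.417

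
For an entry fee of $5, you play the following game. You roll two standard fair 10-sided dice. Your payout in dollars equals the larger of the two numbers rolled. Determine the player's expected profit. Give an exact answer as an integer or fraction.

Distribution of the larger of the two numbers rolled: 1 w.p. 1/100, 2 w.p. 3/100, 3 w.p. 1/20, 4 w.p. 7/100, 5 w.p. 9/100, 6 w.p. 11/100, …
E[payout] = (1/100)·1 + (3/100)·2 + (1/20)·3 + (7/100)·4 + (9/100)·5 + (11/100)·6 + (13/100)·7 + (3/20)·8 + (17/100)·9 + (19/100)·10 = 143/20
Expected profit = 143/20 − 5 = 43/20

43/20 dollars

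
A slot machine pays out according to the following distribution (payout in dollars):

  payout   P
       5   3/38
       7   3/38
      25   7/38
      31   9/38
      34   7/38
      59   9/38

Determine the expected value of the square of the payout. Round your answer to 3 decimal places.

1385.974

E[X²] = (3/38)·25 + (3/38)·49 + (7/38)·625 + (9/38)·961 + (7/38)·1156 + (9/38)·3481
     = 52667/38 ≈ 1385.974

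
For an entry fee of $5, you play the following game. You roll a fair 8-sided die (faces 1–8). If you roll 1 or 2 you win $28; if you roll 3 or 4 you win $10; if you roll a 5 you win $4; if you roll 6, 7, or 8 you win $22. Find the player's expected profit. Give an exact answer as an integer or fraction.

E[payout] = (1/8)·4 + (1/4)·10 + (3/8)·22 + (1/4)·28 = 73/4
Expected profit = 73/4 − 5 = 53/4

53/4 dollars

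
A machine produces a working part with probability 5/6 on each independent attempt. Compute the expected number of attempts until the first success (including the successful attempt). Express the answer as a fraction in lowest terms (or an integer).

6/5

For a geometric distribution, E[trials] = 1/p = 1/(5/6) = 6/5.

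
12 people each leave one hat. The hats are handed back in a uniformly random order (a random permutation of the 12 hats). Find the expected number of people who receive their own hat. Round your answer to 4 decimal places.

Let Xᵢ = 1 if person i gets their own hat. For each i, P(Xᵢ=1) = 1/12.
By linearity of expectation, E[X₁+…+X_12] = 12·(1/12) = 1.
≈ 1.0000

1.0000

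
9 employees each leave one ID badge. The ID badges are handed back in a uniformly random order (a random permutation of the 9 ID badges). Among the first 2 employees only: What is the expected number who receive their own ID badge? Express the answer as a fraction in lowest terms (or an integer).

2/9

Let Xᵢ = 1 if person i gets their own ID badge. For each i, P(Xᵢ=1) = 1/9.
By linearity of expectation, E[X₁+…+X_2] = 2·(1/9) = 2/9.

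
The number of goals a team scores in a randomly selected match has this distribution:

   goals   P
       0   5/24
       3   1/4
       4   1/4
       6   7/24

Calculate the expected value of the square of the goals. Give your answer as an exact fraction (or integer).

67/4

E[X²] = (5/24)·0 + (1/4)·9 + (1/4)·16 + (7/24)·36
     = 67/4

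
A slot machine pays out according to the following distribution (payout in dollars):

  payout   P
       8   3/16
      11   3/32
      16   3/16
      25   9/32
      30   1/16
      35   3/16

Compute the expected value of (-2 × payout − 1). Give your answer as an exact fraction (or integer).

E[-2x-1] = (3/16)·(-17) + (3/32)·(-23) + (3/16)·(-33) + (9/32)·(-51) + (1/16)·(-61) + (3/16)·(-71)
     = -43

-43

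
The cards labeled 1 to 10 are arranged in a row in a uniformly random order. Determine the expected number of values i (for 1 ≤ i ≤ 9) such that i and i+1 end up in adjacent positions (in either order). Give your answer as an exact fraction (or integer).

9/5

For each i ∈ {1,…,9}, let Xᵢ = 1 if i and i+1 are adjacent. P(Xᵢ=1) = 2·(10−1)!/10! = 2/10.
By linearity, E[ΣXᵢ] = (9)·(2/10) = 9/5.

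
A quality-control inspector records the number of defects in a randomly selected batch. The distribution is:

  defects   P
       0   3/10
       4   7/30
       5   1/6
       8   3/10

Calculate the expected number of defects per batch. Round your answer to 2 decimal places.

4.17

E[X] = (3/10)·0 + (7/30)·4 + (1/6)·5 + (3/10)·8
     = 25/6 ≈ 4.17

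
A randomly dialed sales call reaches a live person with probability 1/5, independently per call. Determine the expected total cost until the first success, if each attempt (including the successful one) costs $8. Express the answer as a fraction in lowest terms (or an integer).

E[#attempts] = 1/p = 5; E[cost] = 8·5 = 40.

$40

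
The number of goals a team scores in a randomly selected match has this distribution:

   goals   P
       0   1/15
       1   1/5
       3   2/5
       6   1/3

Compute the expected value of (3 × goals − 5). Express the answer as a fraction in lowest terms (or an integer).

E[3x-5] = (1/15)·(-5) + (1/5)·(-2) + (2/5)·4 + (1/3)·13
     = 26/5

26/5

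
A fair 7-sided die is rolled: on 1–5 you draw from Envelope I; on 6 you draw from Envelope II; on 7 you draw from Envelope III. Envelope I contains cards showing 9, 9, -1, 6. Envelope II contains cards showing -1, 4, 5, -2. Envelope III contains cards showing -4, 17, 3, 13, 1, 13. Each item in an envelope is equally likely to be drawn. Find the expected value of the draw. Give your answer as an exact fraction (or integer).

449/84

E[X | Envelope I] = (9 + 9 − 1 + 6)/4 = 23/4
E[X | Envelope II] = (-1 + 4 + 5 − 2)/4 = 3/2
E[X | Envelope III] = (-4 + 17 + 3 + 13 + 1 + 13)/6 = 43/6
E[X] = (5/7)·23/4 + (1/7)·3/2 + (1/7)·43/6 = 449/84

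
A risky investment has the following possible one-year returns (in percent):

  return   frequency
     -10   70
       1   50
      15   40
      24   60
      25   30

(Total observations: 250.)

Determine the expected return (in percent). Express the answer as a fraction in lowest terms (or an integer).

Total = 250, so P(return=-10) = 70/250, etc.
E[X] = (7/25)·(-10) + (1/5)·1 + (4/25)·15 + (6/25)·24 + (3/25)·25
     = 214/25

214/25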